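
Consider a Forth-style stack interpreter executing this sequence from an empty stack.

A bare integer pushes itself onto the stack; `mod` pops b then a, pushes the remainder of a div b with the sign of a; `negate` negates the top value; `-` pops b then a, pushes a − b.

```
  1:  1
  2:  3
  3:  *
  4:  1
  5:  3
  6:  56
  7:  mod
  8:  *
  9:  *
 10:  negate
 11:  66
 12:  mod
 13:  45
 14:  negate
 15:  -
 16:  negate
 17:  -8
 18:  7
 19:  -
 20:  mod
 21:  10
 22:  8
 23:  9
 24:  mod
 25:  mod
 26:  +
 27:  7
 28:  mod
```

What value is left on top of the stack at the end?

-4

1       [1]
3       [1, 3]
*       [3]
1       [3, 1]
3       [3, 1, 3]
56      [3, 1, 3, 56]
mod     [3, 1, 3]
*       [3, 3]
*       [9]
negate  [-9]
66      [-9, 66]
mod     [-9]
45      [-9, 45]
negate  [-9, -45]
-       [36]
negate  [-36]
-8      [-36, -8]
7       [-36, -8, 7]
-       [-36, -15]
mod     [-6]
10      [-6, 10]
8       [-6, 10, 8]
9       [-6, 10, 8, 9]
mod     [-6, 10, 8]
mod     [-6, 2]
+       [-4]
7       [-4, 7]
mod     [-4]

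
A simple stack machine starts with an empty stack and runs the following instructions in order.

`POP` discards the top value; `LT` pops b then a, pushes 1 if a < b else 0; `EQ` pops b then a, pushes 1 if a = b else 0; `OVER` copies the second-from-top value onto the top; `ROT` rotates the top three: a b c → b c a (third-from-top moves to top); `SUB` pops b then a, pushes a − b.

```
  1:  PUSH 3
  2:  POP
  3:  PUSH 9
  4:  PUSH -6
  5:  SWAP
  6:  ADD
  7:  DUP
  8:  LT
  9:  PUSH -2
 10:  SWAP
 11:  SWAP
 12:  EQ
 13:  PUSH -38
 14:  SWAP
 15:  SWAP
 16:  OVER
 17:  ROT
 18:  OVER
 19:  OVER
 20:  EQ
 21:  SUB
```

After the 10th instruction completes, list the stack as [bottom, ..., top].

[-2, 0]

PUSH 3   [3]
POP      []
PUSH 9   [9]
PUSH -6  [9, -6]
SWAP     [-6, 9]
ADD      [3]
DUP      [3, 3]
LT       [0]
PUSH -2  [0, -2]
SWAP     [-2, 0]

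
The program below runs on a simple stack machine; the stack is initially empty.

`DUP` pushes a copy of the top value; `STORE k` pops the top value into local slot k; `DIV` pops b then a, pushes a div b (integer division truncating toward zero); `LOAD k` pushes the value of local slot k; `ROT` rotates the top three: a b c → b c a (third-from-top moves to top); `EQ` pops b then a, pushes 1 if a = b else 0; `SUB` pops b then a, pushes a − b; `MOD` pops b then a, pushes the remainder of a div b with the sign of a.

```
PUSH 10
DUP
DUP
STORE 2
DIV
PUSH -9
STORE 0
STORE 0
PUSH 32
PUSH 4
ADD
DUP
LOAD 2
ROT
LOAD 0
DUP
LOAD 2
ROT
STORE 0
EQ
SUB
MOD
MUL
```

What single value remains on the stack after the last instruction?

PUSH 10 -> 10
DUP     -> 10 10
DUP     -> 10 10 10
STORE 2 -> 10 10
DIV     -> 1
PUSH -9 -> 1 -9
STORE 0 -> 1
STORE 0 -> (empty)
PUSH 32 -> 32
PUSH 4  -> 32 4
ADD     -> 36
DUP     -> 36 36
LOAD 2  -> 36 36 10
ROT     -> 36 10 36
LOAD 0  -> 36 10 36 1
DUP     -> 36 10 36 1 1
LOAD 2  -> 36 10 36 1 1 10
ROT     -> 36 10 36 1 10 1
STORE 0 -> 36 10 36 1 10
EQ      -> 36 10 36 0
SUB     -> 36 10 36
MOD     -> 36 10
MUL     -> 360

360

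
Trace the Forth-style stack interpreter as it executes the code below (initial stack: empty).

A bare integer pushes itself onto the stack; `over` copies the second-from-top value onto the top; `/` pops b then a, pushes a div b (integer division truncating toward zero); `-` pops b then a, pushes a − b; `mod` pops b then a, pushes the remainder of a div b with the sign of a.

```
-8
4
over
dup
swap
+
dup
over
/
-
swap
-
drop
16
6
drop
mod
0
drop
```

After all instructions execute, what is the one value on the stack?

-8

-8   : [-8]
4    : [-8, 4]
over : [-8, 4, -8]
dup  : [-8, 4, -8, -8]
swap : [-8, 4, -8, -8]
+    : [-8, 4, -16]
dup  : [-8, 4, -16, -16]
over : [-8, 4, -16, -16, -16]
/    : [-8, 4, -16, 1]
-    : [-8, 4, -17]
swap : [-8, -17, 4]
-    : [-8, -21]
drop : [-8]
16   : [-8, 16]
6    : [-8, 16, 6]
drop : [-8, 16]
mod  : [-8]
0    : [-8, 0]
drop : [-8]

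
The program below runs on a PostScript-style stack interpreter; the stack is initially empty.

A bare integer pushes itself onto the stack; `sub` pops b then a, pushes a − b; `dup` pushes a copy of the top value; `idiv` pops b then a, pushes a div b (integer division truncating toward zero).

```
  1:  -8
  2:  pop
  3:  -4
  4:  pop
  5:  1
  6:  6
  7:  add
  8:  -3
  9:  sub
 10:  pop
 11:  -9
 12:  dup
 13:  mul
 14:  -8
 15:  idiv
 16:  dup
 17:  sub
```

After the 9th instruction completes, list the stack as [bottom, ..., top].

[10]

-8  : [-8]
pop : []
-4  : [-4]
pop : []
1   : [1]
6   : [1, 6]
add : [7]
-3  : [7, -3]
sub : [10]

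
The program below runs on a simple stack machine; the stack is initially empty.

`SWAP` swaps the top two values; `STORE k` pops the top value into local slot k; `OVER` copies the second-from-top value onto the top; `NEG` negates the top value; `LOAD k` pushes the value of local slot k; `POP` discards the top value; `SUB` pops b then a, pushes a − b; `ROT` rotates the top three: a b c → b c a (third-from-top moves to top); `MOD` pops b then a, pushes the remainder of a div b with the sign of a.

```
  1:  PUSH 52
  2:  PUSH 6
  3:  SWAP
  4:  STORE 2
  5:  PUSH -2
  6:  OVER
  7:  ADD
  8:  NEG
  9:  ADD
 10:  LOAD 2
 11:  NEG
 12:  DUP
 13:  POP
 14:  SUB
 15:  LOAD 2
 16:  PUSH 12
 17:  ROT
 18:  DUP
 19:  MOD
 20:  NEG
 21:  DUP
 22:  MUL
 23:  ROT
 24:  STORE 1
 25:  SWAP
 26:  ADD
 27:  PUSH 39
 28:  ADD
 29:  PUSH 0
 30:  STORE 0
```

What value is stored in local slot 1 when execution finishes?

52

PUSH 52 -> [52]
PUSH 6  -> [52, 6]
SWAP    -> [6, 52]
STORE 2 -> [6]
PUSH -2 -> [6, -2]
OVER    -> [6, -2, 6]
ADD     -> [6, 4]
NEG     -> [6, -4]
ADD     -> [2]
LOAD 2  -> [2, 52]
NEG     -> [2, -52]
DUP     -> [2, -52, -52]
POP     -> [2, -52]
SUB     -> [54]
LOAD 2  -> [54, 52]
PUSH 12 -> [54, 52, 12]
ROT     -> [52, 12, 54]
DUP     -> [52, 12, 54, 54]
MOD     -> [52, 12, 0]
NEG     -> [52, 12, 0]
DUP     -> [52, 12, 0, 0]
MUL     -> [52, 12, 0]
ROT     -> [12, 0, 52]
STORE 1 -> [12, 0]
SWAP    -> [0, 12]
ADD     -> [12]
PUSH 39 -> [12, 39]
ADD     -> [51]
PUSH 0  -> [51, 0]
STORE 0 -> [51]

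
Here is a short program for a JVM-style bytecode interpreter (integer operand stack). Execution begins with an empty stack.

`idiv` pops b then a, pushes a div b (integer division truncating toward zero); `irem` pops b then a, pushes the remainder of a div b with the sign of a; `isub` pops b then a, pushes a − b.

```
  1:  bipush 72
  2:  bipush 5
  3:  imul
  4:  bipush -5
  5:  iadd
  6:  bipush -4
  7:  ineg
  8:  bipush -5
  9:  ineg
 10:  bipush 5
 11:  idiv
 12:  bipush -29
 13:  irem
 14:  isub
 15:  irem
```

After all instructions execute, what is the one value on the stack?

bipush 72   [72]
bipush 5    [72, 5]
imul        [360]
bipush -5   [360, -5]
iadd        [355]
bipush -4   [355, -4]
ineg        [355, 4]
bipush -5   [355, 4, -5]
ineg        [355, 4, 5]
bipush 5    [355, 4, 5, 5]
idiv        [355, 4, 1]
bipush -29  [355, 4, 1, -29]
irem        [355, 4, 1]
isub        [355, 3]
irem        [1]

1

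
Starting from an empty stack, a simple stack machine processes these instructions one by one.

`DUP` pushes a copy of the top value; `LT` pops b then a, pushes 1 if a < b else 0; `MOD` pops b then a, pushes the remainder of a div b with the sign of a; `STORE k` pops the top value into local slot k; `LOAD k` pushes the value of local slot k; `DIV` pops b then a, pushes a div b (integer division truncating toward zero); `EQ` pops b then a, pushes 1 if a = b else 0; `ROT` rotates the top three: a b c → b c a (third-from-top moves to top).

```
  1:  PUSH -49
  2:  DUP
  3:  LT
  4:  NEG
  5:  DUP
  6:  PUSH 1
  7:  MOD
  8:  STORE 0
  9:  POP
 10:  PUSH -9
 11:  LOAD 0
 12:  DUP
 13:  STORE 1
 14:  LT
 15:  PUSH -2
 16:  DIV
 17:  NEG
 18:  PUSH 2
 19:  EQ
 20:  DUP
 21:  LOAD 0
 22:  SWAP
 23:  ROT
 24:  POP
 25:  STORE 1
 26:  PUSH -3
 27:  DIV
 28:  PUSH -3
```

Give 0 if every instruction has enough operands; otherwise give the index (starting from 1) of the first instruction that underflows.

PUSH -49 -> -49
DUP      -> -49 -49
LT       -> 0
NEG      -> 0
DUP      -> 0 0
PUSH 1   -> 0 0 1
MOD      -> 0 0
STORE 0  -> 0
POP      -> (empty)
PUSH -9  -> -9
LOAD 0   -> -9 0
DUP      -> -9 0 0
STORE 1  -> -9 0
LT       -> 1
PUSH -2  -> 1 -2
DIV      -> 0
NEG      -> 0
PUSH 2   -> 0 2
EQ       -> 0
DUP      -> 0 0
LOAD 0   -> 0 0 0
SWAP     -> 0 0 0
ROT      -> 0 0 0
POP      -> 0 0
STORE 1  -> 0
PUSH -3  -> 0 -3
DIV      -> 0
PUSH -3  -> 0 -3

0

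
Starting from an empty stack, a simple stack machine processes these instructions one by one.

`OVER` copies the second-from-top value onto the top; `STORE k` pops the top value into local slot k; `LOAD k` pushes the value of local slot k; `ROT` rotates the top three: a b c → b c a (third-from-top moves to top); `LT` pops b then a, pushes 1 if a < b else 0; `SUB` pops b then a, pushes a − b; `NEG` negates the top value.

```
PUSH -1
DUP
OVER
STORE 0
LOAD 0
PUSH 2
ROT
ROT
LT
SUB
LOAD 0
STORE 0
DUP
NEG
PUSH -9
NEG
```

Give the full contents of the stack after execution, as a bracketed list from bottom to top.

PUSH -1  -1
DUP      -1 -1
OVER     -1 -1 -1
STORE 0  -1 -1
LOAD 0   -1 -1 -1
PUSH 2   -1 -1 -1 2
ROT      -1 -1 2 -1
ROT      -1 2 -1 -1
LT       -1 2 0
SUB      -1 2
LOAD 0   -1 2 -1
STORE 0  -1 2
DUP      -1 2 2
NEG      -1 2 -2
PUSH -9  -1 2 -2 -9
NEG      -1 2 -2 9

[-1, 2, -2, 9]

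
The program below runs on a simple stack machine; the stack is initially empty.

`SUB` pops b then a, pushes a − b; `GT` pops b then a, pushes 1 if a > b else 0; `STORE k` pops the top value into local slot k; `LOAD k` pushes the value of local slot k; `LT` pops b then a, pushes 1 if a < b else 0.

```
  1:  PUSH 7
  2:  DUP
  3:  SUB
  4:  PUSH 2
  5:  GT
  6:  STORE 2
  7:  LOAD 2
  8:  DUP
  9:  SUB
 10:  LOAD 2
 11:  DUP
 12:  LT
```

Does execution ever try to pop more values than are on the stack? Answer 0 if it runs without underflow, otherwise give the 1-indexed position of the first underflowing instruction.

PUSH 7   7
DUP      7 7
SUB      0
PUSH 2   0 2
GT       0
STORE 2  (empty)
LOAD 2   0
DUP      0 0
SUB      0
LOAD 2   0 0
DUP      0 0 0
LT       0 0

0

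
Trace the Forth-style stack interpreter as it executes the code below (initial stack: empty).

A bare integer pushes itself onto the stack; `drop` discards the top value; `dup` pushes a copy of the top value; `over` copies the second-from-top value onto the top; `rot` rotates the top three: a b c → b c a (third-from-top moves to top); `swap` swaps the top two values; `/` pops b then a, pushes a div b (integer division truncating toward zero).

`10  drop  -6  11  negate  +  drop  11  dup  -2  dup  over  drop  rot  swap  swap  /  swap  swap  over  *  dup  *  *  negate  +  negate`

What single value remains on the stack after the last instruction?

10     → 10
drop   → (empty)
-6     → -6
11     → -6 11
negate → -6 -11
+      → -17
drop   → (empty)
11     → 11
dup    → 11 11
-2     → 11 11 -2
dup    → 11 11 -2 -2
over   → 11 11 -2 -2 -2
drop   → 11 11 -2 -2
rot    → 11 -2 -2 11
swap   → 11 -2 11 -2
swap   → 11 -2 -2 11
/      → 11 -2 0
swap   → 11 0 -2
swap   → 11 -2 0
over   → 11 -2 0 -2
*      → 11 -2 0
dup    → 11 -2 0 0
*      → 11 -2 0
*      → 11 0
negate → 11 0
+      → 11
negate → -11

-11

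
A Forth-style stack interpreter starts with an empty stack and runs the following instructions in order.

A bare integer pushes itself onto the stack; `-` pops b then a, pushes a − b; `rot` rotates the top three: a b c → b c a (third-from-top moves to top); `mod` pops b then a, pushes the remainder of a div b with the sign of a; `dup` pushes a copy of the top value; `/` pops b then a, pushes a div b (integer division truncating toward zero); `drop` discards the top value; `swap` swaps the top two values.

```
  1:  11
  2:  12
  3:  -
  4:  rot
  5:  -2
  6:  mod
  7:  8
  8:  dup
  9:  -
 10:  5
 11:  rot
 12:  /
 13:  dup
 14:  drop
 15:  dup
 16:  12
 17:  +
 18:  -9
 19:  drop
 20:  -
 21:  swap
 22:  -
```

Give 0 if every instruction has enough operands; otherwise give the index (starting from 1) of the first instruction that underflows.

11  [11]
12  [11, 12]
-   [-1]
rot  — needs 3 operands, stack has 1 → underflow

4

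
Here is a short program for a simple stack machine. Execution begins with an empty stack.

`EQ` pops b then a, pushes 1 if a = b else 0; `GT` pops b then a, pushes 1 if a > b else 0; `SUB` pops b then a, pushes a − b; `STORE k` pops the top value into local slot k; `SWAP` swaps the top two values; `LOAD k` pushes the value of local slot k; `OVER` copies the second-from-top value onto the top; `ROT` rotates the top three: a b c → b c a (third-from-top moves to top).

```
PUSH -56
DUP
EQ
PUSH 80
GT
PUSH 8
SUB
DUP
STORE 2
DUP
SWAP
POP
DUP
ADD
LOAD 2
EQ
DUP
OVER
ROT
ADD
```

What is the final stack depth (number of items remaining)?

PUSH -56  [-56]
DUP       [-56, -56]
EQ        [1]
PUSH 80   [1, 80]
GT        [0]
PUSH 8    [0, 8]
SUB       [-8]
DUP       [-8, -8]
STORE 2   [-8]
DUP       [-8, -8]
SWAP      [-8, -8]
POP       [-8]
DUP       [-8, -8]
ADD       [-16]
LOAD 2    [-16, -8]
EQ        [0]
DUP       [0, 0]
OVER      [0, 0, 0]
ROT       [0, 0, 0]
ADD       [0, 0]

2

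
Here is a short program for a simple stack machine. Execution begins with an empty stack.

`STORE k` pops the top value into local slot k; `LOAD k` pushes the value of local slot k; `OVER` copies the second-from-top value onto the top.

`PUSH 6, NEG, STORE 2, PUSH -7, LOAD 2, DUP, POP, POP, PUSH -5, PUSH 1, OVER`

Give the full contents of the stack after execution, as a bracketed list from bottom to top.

PUSH 6  -> 6
NEG     -> -6
STORE 2 -> (empty)
PUSH -7 -> -7
LOAD 2  -> -7 -6
DUP     -> -7 -6 -6
POP     -> -7 -6
POP     -> -7
PUSH -5 -> -7 -5
PUSH 1  -> -7 -5 1
OVER    -> -7 -5 1 -5

[-7, -5, 1, -5]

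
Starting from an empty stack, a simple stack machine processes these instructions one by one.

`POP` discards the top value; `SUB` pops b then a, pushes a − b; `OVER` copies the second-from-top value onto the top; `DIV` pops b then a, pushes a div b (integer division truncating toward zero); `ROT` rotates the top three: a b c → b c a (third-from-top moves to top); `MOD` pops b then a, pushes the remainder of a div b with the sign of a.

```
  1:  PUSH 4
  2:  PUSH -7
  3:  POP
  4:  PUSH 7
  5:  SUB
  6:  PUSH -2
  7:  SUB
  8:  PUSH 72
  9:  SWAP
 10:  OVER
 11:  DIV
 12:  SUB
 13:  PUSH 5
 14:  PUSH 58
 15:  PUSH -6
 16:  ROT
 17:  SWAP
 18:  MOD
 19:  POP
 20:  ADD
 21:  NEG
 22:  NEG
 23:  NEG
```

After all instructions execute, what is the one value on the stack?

-130

PUSH 4  → 4
PUSH -7 → 4 -7
POP     → 4
PUSH 7  → 4 7
SUB     → -3
PUSH -2 → -3 -2
SUB     → -1
PUSH 72 → -1 72
SWAP    → 72 -1
OVER    → 72 -1 72
DIV     → 72 0
SUB     → 72
PUSH 5  → 72 5
PUSH 58 → 72 5 58
PUSH -6 → 72 5 58 -6
ROT     → 72 58 -6 5
SWAP    → 72 58 5 -6
MOD     → 72 58 5
POP     → 72 58
ADD     → 130
NEG     → -130
NEG     → 130
NEG     → -130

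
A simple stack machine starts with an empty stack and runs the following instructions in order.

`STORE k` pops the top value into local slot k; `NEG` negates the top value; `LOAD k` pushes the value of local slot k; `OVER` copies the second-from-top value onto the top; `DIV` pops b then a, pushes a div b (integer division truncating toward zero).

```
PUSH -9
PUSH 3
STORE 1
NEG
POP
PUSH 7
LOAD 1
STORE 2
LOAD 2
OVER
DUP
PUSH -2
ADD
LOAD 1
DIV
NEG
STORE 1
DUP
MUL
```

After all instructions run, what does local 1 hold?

-1

PUSH -9  -9
PUSH 3   -9 3
STORE 1  -9
NEG      9
POP      (empty)
PUSH 7   7
LOAD 1   7 3
STORE 2  7
LOAD 2   7 3
OVER     7 3 7
DUP      7 3 7 7
PUSH -2  7 3 7 7 -2
ADD      7 3 7 5
LOAD 1   7 3 7 5 3
DIV      7 3 7 1
NEG      7 3 7 -1
STORE 1  7 3 7
DUP      7 3 7 7
MUL      7 3 49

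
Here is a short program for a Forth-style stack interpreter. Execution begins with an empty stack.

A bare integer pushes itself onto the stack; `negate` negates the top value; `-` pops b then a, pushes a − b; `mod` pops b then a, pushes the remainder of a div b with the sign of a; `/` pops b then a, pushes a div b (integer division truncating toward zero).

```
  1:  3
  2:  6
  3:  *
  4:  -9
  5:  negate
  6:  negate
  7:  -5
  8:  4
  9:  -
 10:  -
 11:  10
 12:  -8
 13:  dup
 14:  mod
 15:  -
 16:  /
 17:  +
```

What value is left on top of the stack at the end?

3       [3]
6       [3, 6]
*       [18]
-9      [18, -9]
negate  [18, 9]
negate  [18, -9]
-5      [18, -9, -5]
4       [18, -9, -5, 4]
-       [18, -9, -9]
-       [18, 0]
10      [18, 0, 10]
-8      [18, 0, 10, -8]
dup     [18, 0, 10, -8, -8]
mod     [18, 0, 10, 0]
-       [18, 0, 10]
/       [18, 0]
+       [18]

18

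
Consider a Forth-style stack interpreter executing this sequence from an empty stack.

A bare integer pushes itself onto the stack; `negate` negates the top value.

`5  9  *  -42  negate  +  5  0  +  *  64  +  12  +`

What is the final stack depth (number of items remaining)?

5      : [5]
9      : [5, 9]
*      : [45]
-42    : [45, -42]
negate : [45, 42]
+      : [87]
5      : [87, 5]
0      : [87, 5, 0]
+      : [87, 5]
*      : [435]
64     : [435, 64]
+      : [499]
12     : [499, 12]
+      : [511]

1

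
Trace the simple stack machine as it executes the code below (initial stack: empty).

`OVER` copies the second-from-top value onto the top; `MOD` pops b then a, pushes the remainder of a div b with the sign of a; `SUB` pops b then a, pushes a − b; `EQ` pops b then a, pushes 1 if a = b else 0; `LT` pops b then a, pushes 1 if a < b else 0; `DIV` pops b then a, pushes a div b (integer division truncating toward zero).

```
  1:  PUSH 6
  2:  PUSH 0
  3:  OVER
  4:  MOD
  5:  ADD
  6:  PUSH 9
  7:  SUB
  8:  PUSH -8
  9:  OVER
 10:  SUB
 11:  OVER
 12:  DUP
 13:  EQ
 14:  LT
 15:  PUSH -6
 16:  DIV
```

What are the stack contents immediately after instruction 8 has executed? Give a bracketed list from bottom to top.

[-3, -8]

PUSH 6   [6]
PUSH 0   [6, 0]
OVER     [6, 0, 6]
MOD      [6, 0]
ADD      [6]
PUSH 9   [6, 9]
SUB      [-3]
PUSH -8  [-3, -8]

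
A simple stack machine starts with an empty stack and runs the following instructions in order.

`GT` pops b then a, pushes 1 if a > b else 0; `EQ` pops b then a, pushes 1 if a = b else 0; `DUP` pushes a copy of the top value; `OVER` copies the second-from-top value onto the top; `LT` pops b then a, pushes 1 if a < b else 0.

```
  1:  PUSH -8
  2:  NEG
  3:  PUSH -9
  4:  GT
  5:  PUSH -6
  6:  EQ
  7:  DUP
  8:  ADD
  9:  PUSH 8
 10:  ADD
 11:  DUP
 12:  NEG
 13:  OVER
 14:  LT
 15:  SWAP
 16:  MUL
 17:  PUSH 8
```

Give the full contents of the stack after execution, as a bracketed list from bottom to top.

PUSH -8 : [-8]
NEG     : [8]
PUSH -9 : [8, -9]
GT      : [1]
PUSH -6 : [1, -6]
EQ      : [0]
DUP     : [0, 0]
ADD     : [0]
PUSH 8  : [0, 8]
ADD     : [8]
DUP     : [8, 8]
NEG     : [8, -8]
OVER    : [8, -8, 8]
LT      : [8, 1]
SWAP    : [1, 8]
MUL     : [8]
PUSH 8  : [8, 8]

[8, 8]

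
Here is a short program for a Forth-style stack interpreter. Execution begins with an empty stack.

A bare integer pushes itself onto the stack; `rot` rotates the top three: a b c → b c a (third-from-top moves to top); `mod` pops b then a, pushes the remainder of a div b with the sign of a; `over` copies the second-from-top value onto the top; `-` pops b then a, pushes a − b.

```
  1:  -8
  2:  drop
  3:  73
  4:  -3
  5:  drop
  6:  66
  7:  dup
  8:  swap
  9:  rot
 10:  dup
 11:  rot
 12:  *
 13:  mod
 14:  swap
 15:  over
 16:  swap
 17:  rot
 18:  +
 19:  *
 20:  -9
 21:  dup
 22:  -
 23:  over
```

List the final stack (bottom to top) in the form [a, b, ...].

-8   -> [-8]
drop -> []
73   -> [73]
-3   -> [73, -3]
drop -> [73]
66   -> [73, 66]
dup  -> [73, 66, 66]
swap -> [73, 66, 66]
rot  -> [66, 66, 73]
dup  -> [66, 66, 73, 73]
rot  -> [66, 73, 73, 66]
*    -> [66, 73, 4818]
mod  -> [66, 73]
swap -> [73, 66]
over -> [73, 66, 73]
swap -> [73, 73, 66]
rot  -> [73, 66, 73]
+    -> [73, 139]
*    -> [10147]
-9   -> [10147, -9]
dup  -> [10147, -9, -9]
-    -> [10147, 0]
over -> [10147, 0, 10147]

[10147, 0, 10147]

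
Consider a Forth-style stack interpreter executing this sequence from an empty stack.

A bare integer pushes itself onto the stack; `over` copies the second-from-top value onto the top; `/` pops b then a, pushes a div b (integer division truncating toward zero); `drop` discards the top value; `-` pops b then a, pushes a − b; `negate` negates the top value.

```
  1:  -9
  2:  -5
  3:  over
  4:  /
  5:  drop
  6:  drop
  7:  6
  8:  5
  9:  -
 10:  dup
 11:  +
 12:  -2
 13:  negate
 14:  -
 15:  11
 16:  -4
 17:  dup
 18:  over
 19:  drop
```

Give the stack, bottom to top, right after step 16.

[0, 11, -4]

-9      -9
-5      -9 -5
over    -9 -5 -9
/       -9 0
drop    -9
drop    (empty)
6       6
5       6 5
-       1
dup     1 1
+       2
-2      2 -2
negate  2 2
-       0
11      0 11
-4      0 11 -4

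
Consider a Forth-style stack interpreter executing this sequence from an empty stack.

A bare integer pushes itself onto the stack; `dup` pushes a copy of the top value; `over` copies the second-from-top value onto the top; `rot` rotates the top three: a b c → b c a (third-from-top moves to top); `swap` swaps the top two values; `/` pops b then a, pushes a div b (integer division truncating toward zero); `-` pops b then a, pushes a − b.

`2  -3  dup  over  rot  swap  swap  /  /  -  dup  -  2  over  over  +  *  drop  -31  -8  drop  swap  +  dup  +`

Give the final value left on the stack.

2     [2]
-3    [2, -3]
dup   [2, -3, -3]
over  [2, -3, -3, -3]
rot   [2, -3, -3, -3]
swap  [2, -3, -3, -3]
swap  [2, -3, -3, -3]
/     [2, -3, 1]
/     [2, -3]
-     [5]
dup   [5, 5]
-     [0]
2     [0, 2]
over  [0, 2, 0]
over  [0, 2, 0, 2]
+     [0, 2, 2]
*     [0, 4]
drop  [0]
-31   [0, -31]
-8    [0, -31, -8]
drop  [0, -31]
swap  [-31, 0]
+     [-31]
dup   [-31, -31]
+     [-62]

-62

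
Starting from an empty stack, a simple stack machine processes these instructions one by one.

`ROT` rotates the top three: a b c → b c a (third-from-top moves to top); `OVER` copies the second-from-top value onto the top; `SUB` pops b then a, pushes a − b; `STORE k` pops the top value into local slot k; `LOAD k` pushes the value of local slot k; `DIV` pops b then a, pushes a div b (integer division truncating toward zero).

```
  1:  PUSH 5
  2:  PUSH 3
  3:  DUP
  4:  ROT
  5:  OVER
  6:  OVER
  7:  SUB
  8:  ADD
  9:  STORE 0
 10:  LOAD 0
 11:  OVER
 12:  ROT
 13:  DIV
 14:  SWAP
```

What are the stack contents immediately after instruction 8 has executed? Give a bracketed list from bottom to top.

PUSH 5  5
PUSH 3  5 3
DUP     5 3 3
ROT     3 3 5
OVER    3 3 5 3
OVER    3 3 5 3 5
SUB     3 3 5 -2
ADD     3 3 3

[3, 3, 3]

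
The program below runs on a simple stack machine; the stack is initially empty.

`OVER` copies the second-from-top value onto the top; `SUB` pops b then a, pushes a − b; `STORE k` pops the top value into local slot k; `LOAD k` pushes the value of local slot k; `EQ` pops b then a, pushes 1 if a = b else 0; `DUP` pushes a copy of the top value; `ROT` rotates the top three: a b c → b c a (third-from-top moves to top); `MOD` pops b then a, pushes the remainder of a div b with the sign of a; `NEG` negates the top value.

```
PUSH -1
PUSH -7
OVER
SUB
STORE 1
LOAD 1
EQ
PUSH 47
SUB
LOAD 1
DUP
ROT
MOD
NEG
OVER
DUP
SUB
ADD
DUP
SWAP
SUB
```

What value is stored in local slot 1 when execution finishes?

-6

PUSH -1 → [-1]
PUSH -7 → [-1, -7]
OVER    → [-1, -7, -1]
SUB     → [-1, -6]
STORE 1 → [-1]
LOAD 1  → [-1, -6]
EQ      → [0]
PUSH 47 → [0, 47]
SUB     → [-47]
LOAD 1  → [-47, -6]
DUP     → [-47, -6, -6]
ROT     → [-6, -6, -47]
MOD     → [-6, -6]
NEG     → [-6, 6]
OVER    → [-6, 6, -6]
DUP     → [-6, 6, -6, -6]
SUB     → [-6, 6, 0]
ADD     → [-6, 6]
DUP     → [-6, 6, 6]
SWAP    → [-6, 6, 6]
SUB     → [-6, 0]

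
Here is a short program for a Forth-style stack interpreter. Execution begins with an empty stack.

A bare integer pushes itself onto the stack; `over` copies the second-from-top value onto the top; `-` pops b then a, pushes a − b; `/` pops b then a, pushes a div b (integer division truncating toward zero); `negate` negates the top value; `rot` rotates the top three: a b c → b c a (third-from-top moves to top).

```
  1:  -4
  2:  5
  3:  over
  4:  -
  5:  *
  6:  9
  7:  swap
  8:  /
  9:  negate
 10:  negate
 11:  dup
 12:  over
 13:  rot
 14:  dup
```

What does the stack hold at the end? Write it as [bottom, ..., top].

-4     → -4
5      → -4 5
over   → -4 5 -4
-      → -4 9
*      → -36
9      → -36 9
swap   → 9 -36
/      → 0
negate → 0
negate → 0
dup    → 0 0
over   → 0 0 0
rot    → 0 0 0
dup    → 0 0 0 0

[0, 0, 0, 0]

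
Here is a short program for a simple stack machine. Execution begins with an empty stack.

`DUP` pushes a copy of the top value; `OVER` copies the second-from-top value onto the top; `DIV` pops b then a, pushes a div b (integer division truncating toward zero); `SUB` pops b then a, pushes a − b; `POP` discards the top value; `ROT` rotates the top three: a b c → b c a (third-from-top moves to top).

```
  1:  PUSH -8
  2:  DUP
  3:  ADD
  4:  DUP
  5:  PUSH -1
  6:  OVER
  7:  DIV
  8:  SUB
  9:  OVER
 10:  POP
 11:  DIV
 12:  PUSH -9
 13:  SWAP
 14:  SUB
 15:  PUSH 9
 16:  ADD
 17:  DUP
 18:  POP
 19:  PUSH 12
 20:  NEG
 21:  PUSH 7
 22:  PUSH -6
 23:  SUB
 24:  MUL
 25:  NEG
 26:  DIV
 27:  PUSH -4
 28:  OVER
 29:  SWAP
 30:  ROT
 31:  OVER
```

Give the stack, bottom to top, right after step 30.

[0, -4, 0]

PUSH -8  [-8]
DUP      [-8, -8]
ADD      [-16]
DUP      [-16, -16]
PUSH -1  [-16, -16, -1]
OVER     [-16, -16, -1, -16]
DIV      [-16, -16, 0]
SUB      [-16, -16]
OVER     [-16, -16, -16]
POP      [-16, -16]
DIV      [1]
PUSH -9  [1, -9]
SWAP     [-9, 1]
SUB      [-10]
PUSH 9   [-10, 9]
ADD      [-1]
DUP      [-1, -1]
POP      [-1]
PUSH 12  [-1, 12]
NEG      [-1, -12]
PUSH 7   [-1, -12, 7]
PUSH -6  [-1, -12, 7, -6]
SUB      [-1, -12, 13]
MUL      [-1, -156]
NEG      [-1, 156]
DIV      [0]
PUSH -4  [0, -4]
OVER     [0, -4, 0]
SWAP     [0, 0, -4]
ROT      [0, -4, 0]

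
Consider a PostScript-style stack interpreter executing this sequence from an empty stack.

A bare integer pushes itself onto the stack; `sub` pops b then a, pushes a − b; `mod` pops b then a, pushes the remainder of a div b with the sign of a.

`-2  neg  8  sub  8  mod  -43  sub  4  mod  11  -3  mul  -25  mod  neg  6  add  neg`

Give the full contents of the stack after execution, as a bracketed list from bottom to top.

[1, -14]

-2   -2
neg  2
8    2 8
sub  -6
8    -6 8
mod  -6
-43  -6 -43
sub  37
4    37 4
mod  1
11   1 11
-3   1 11 -3
mul  1 -33
-25  1 -33 -25
mod  1 -8
neg  1 8
6    1 8 6
add  1 14
neg  1 -14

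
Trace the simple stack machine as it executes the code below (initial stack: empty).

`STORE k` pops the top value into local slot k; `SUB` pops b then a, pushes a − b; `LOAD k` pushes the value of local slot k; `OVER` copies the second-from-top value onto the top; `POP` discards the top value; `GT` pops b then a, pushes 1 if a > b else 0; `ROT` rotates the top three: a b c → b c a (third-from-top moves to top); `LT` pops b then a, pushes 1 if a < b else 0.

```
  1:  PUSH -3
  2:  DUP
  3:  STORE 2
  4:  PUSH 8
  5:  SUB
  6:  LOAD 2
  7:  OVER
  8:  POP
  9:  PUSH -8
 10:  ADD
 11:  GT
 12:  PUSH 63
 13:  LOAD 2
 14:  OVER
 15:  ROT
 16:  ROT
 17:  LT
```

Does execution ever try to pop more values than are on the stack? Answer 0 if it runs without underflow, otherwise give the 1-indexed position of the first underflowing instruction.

0

PUSH -3 → [-3]
DUP     → [-3, -3]
STORE 2 → [-3]
PUSH 8  → [-3, 8]
SUB     → [-11]
LOAD 2  → [-11, -3]
OVER    → [-11, -3, -11]
POP     → [-11, -3]
PUSH -8 → [-11, -3, -8]
ADD     → [-11, -11]
GT      → [0]
PUSH 63 → [0, 63]
LOAD 2  → [0, 63, -3]
OVER    → [0, 63, -3, 63]
ROT     → [0, -3, 63, 63]
ROT     → [0, 63, 63, -3]
LT      → [0, 63, 0]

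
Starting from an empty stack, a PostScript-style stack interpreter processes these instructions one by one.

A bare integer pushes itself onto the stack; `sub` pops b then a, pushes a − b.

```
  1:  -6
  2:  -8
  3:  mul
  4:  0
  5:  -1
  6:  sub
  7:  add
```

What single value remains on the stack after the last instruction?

-6  → -6
-8  → -6 -8
mul → 48
0   → 48 0
-1  → 48 0 -1
sub → 48 1
add → 49

49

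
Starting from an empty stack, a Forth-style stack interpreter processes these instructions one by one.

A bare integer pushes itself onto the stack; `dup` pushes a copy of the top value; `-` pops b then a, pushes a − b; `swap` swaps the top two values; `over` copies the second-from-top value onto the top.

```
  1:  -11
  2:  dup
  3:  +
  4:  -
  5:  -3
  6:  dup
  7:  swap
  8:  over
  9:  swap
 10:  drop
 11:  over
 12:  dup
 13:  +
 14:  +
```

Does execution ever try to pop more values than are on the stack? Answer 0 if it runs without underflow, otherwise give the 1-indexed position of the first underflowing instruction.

4

-11 → [-11]
dup → [-11, -11]
+   → [-22]
-  — needs 2 operands, stack has 1 → underflow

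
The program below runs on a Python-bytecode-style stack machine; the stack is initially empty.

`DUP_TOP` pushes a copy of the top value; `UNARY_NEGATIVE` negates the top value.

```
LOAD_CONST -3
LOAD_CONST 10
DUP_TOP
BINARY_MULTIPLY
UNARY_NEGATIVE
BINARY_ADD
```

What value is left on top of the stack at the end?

-103

LOAD_CONST -3   → -3
LOAD_CONST 10   → -3 10
DUP_TOP         → -3 10 10
BINARY_MULTIPLY → -3 100
UNARY_NEGATIVE  → -3 -100
BINARY_ADD      → -103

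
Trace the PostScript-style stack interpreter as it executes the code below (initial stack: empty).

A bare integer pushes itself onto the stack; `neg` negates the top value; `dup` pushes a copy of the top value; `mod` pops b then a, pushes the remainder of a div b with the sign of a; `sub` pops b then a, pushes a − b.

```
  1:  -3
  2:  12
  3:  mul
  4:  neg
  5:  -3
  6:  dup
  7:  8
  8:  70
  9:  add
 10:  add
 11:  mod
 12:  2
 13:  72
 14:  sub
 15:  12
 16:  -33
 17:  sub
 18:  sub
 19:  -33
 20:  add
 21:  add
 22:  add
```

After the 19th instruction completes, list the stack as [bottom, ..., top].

[36, -3, -115, -33]

-3  -> -3
12  -> -3 12
mul -> -36
neg -> 36
-3  -> 36 -3
dup -> 36 -3 -3
8   -> 36 -3 -3 8
70  -> 36 -3 -3 8 70
add -> 36 -3 -3 78
add -> 36 -3 75
mod -> 36 -3
2   -> 36 -3 2
72  -> 36 -3 2 72
sub -> 36 -3 -70
12  -> 36 -3 -70 12
-33 -> 36 -3 -70 12 -33
sub -> 36 -3 -70 45
sub -> 36 -3 -115
-33 -> 36 -3 -115 -33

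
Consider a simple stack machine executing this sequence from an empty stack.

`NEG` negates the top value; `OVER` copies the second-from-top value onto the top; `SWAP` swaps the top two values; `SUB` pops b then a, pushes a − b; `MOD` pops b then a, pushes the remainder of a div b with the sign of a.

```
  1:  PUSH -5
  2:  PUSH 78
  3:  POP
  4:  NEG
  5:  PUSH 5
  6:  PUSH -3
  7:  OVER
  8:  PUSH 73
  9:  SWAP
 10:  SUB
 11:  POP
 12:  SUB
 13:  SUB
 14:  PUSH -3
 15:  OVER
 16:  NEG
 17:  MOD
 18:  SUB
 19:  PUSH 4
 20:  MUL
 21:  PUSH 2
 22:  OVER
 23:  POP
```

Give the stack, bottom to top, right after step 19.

PUSH -5 → [-5]
PUSH 78 → [-5, 78]
POP     → [-5]
NEG     → [5]
PUSH 5  → [5, 5]
PUSH -3 → [5, 5, -3]
OVER    → [5, 5, -3, 5]
PUSH 73 → [5, 5, -3, 5, 73]
SWAP    → [5, 5, -3, 73, 5]
SUB     → [5, 5, -3, 68]
POP     → [5, 5, -3]
SUB     → [5, 8]
SUB     → [-3]
PUSH -3 → [-3, -3]
OVER    → [-3, -3, -3]
NEG     → [-3, -3, 3]
MOD     → [-3, 0]
SUB     → [-3]
PUSH 4  → [-3, 4]

[-3, 4]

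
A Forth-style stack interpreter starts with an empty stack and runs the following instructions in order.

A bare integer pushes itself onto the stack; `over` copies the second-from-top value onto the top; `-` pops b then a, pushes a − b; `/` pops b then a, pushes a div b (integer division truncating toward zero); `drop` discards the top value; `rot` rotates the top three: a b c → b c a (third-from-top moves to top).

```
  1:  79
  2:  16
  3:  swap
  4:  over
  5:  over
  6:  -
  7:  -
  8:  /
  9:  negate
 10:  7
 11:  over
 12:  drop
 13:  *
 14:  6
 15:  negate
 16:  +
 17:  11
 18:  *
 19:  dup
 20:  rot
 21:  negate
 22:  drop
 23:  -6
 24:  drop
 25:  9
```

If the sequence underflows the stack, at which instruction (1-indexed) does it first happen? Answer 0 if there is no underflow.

20

79     → [79]
16     → [79, 16]
swap   → [16, 79]
over   → [16, 79, 16]
over   → [16, 79, 16, 79]
-      → [16, 79, -63]
-      → [16, 142]
/      → [0]
negate → [0]
7      → [0, 7]
over   → [0, 7, 0]
drop   → [0, 7]
*      → [0]
6      → [0, 6]
negate → [0, -6]
+      → [-6]
11     → [-6, 11]
*      → [-66]
dup    → [-66, -66]
rot  — needs 3 operands, stack has 2 → underflow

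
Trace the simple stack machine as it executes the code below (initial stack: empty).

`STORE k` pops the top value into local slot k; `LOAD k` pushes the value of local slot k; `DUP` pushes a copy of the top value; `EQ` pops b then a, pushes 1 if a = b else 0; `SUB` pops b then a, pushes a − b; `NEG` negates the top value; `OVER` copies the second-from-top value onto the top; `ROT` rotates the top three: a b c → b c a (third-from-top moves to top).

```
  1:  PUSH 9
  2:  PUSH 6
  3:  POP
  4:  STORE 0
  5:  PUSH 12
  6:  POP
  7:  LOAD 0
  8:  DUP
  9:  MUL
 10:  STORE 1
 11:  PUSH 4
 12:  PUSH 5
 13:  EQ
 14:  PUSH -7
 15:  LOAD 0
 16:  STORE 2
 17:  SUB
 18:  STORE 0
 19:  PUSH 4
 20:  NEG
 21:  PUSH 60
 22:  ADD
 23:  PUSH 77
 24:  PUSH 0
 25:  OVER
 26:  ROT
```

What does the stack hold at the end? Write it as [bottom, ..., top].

PUSH 9   9
PUSH 6   9 6
POP      9
STORE 0  (empty)
PUSH 12  12
POP      (empty)
LOAD 0   9
DUP      9 9
MUL      81
STORE 1  (empty)
PUSH 4   4
PUSH 5   4 5
EQ       0
PUSH -7  0 -7
LOAD 0   0 -7 9
STORE 2  0 -7
SUB      7
STORE 0  (empty)
PUSH 4   4
NEG      -4
PUSH 60  -4 60
ADD      56
PUSH 77  56 77
PUSH 0   56 77 0
OVER     56 77 0 77
ROT      56 0 77 77

[56, 0, 77, 77]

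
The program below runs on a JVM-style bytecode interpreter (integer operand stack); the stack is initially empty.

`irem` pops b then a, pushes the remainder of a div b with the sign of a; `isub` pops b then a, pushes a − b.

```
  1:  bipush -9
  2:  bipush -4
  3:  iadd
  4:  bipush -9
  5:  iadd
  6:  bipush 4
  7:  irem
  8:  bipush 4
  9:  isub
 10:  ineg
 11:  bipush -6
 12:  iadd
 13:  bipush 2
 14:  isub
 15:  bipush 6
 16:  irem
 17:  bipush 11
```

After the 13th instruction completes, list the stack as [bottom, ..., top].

[0, 2]

bipush -9 : -9
bipush -4 : -9 -4
iadd      : -13
bipush -9 : -13 -9
iadd      : -22
bipush 4  : -22 4
irem      : -2
bipush 4  : -2 4
isub      : -6
ineg      : 6
bipush -6 : 6 -6
iadd      : 0
bipush 2  : 0 2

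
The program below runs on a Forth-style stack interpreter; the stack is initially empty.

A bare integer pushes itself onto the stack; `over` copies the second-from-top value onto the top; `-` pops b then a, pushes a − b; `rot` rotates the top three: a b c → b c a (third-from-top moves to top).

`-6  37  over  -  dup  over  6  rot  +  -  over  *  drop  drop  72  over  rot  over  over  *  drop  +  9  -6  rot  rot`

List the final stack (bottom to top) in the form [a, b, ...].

-6   : -6
37   : -6 37
over : -6 37 -6
-    : -6 43
dup  : -6 43 43
over : -6 43 43 43
6    : -6 43 43 43 6
rot  : -6 43 43 6 43
+    : -6 43 43 49
-    : -6 43 -6
over : -6 43 -6 43
*    : -6 43 -258
drop : -6 43
drop : -6
72   : -6 72
over : -6 72 -6
rot  : 72 -6 -6
over : 72 -6 -6 -6
over : 72 -6 -6 -6 -6
*    : 72 -6 -6 36
drop : 72 -6 -6
+    : 72 -12
9    : 72 -12 9
-6   : 72 -12 9 -6
rot  : 72 9 -6 -12
rot  : 72 -6 -12 9

[72, -6, -12, 9]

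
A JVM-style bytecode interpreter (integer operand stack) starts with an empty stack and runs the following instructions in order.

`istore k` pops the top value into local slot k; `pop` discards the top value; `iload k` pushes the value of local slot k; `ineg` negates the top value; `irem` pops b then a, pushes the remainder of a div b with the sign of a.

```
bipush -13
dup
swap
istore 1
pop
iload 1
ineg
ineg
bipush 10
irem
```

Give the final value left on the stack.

-3

bipush -13 → [-13]
dup        → [-13, -13]
swap       → [-13, -13]
istore 1   → [-13]
pop        → []
iload 1    → [-13]
ineg       → [13]
ineg       → [-13]
bipush 10  → [-13, 10]
irem       → [-3]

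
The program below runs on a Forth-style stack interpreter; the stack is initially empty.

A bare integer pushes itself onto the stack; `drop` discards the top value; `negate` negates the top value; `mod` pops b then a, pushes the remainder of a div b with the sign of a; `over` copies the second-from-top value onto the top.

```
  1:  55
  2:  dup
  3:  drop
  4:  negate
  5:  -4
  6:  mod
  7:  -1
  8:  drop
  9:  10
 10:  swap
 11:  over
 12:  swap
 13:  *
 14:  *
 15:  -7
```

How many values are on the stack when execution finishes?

2

55     -> [55]
dup    -> [55, 55]
drop   -> [55]
negate -> [-55]
-4     -> [-55, -4]
mod    -> [-3]
-1     -> [-3, -1]
drop   -> [-3]
10     -> [-3, 10]
swap   -> [10, -3]
over   -> [10, -3, 10]
swap   -> [10, 10, -3]
*      -> [10, -30]
*      -> [-300]
-7     -> [-300, -7]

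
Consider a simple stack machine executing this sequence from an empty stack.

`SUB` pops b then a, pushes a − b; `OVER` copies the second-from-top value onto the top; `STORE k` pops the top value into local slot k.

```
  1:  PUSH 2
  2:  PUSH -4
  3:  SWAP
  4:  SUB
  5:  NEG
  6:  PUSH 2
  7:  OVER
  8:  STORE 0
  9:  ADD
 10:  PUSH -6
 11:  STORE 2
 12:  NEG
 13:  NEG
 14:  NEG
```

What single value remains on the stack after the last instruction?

PUSH 2  → 2
PUSH -4 → 2 -4
SWAP    → -4 2
SUB     → -6
NEG     → 6
PUSH 2  → 6 2
OVER    → 6 2 6
STORE 0 → 6 2
ADD     → 8
PUSH -6 → 8 -6
STORE 2 → 8
NEG     → -8
NEG     → 8
NEG     → -8

-8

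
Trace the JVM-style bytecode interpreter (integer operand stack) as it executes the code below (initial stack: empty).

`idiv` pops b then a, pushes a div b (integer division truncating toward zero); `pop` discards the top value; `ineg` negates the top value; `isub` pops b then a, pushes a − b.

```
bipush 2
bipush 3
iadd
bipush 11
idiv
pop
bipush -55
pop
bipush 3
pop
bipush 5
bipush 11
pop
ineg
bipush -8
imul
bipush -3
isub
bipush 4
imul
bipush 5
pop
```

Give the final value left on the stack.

bipush 2    [2]
bipush 3    [2, 3]
iadd        [5]
bipush 11   [5, 11]
idiv        [0]
pop         []
bipush -55  [-55]
pop         []
bipush 3    [3]
pop         []
bipush 5    [5]
bipush 11   [5, 11]
pop         [5]
ineg        [-5]
bipush -8   [-5, -8]
imul        [40]
bipush -3   [40, -3]
isub        [43]
bipush 4    [43, 4]
imul        [172]
bipush 5    [172, 5]
pop         [172]

172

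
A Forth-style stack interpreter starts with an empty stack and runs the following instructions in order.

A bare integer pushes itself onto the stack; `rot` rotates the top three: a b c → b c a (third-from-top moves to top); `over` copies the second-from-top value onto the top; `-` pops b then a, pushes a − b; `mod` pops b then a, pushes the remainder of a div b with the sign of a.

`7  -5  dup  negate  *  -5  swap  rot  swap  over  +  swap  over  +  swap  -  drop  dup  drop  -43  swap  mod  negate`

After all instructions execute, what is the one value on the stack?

7       [7]
-5      [7, -5]
dup     [7, -5, -5]
negate  [7, -5, 5]
*       [7, -25]
-5      [7, -25, -5]
swap    [7, -5, -25]
rot     [-5, -25, 7]
swap    [-5, 7, -25]
over    [-5, 7, -25, 7]
+       [-5, 7, -18]
swap    [-5, -18, 7]
over    [-5, -18, 7, -18]
+       [-5, -18, -11]
swap    [-5, -11, -18]
-       [-5, 7]
drop    [-5]
dup     [-5, -5]
drop    [-5]
-43     [-5, -43]
swap    [-43, -5]
mod     [-3]
negate  [3]

3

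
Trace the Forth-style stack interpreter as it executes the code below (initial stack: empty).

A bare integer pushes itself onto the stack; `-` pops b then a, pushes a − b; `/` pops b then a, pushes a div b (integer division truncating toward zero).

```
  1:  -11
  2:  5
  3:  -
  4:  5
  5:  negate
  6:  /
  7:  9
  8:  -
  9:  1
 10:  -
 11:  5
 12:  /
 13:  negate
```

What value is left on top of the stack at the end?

-11    : [-11]
5      : [-11, 5]
-      : [-16]
5      : [-16, 5]
negate : [-16, -5]
/      : [3]
9      : [3, 9]
-      : [-6]
1      : [-6, 1]
-      : [-7]
5      : [-7, 5]
/      : [-1]
negate : [1]

1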